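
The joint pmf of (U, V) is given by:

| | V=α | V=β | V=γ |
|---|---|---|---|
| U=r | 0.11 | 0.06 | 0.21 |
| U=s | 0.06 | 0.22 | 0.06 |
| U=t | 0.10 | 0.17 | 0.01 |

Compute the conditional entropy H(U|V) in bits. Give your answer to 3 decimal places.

Chain rule: H(U|V) = H(U,V) − H(V).
Marginals: p(U) = (0.3800, 0.3400, 0.2800), p(V) = (0.2700, 0.4500, 0.2800).
H(U,V) = 2.8675 bits; H(V) = 1.5426 bits.
H(U|V) = 2.8675 − 1.5426 = 1.325 bits.

1.325 bits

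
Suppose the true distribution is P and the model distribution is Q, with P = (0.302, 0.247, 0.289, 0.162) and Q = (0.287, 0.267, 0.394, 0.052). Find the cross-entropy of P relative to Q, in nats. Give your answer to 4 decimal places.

H(P,Q) = −Σ p·ln q.
  −0.302·ln(0.287) = 0.37698
  −0.247·ln(0.267) = 0.32617
  −0.289·ln(0.394) = 0.26918
  −0.162·ln(0.052) = 0.47895
H(P,Q) = 1.4513 nats.

1.4513 nats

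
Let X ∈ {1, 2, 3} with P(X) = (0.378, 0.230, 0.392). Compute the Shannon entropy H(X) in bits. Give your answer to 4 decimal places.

1.5478 bits

H(X) = −Σ p·log₂ p.
  −(0.378)·log₂(0.378) = 0.53054
  −(0.230)·log₂(0.230) = 0.48767
  −(0.392)·log₂(0.392) = 0.52962
Sum: 0.53054 + 0.48767 + 0.52962 = 1.5478 bits.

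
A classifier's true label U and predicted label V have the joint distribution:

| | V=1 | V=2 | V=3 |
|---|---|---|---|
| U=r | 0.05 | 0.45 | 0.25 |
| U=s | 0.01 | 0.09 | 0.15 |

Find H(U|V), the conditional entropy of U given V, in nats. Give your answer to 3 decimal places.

Chain rule: H(U|V) = H(U,V) − H(V).
Marginals: p(U) = (0.7500, 0.2500), p(V) = (0.0600, 0.5400, 0.4000).
H(U,V) = 1.4030 nats; H(V) = 0.8681 nats.
H(U|V) = 1.4030 − 0.8681 = 0.535 nats.

0.535 nats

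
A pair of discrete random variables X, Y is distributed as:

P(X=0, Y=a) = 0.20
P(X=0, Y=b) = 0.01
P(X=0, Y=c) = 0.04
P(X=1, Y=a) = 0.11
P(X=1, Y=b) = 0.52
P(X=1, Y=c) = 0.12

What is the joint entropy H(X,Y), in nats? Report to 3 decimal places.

1.334 nats

H(X,Y) = −Σ p(x,y)·ln p(x,y) over all 6 cells.
  cell (0,a): −0.20·ln0.20 = 0.3219
  cell (0,b): −0.01·ln0.01 = 0.0461
  cell (0,c): −0.04·ln0.04 = 0.1288
  cell (1,a): −0.11·ln0.11 = 0.2428
  cell (1,b): −0.52·ln0.52 = 0.3400
  cell (1,c): −0.12·ln0.12 = 0.2544
Sum = 1.334 nats.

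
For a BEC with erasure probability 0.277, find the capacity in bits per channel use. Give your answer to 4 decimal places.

0.7230 bits

Binary erasure channel: capacity C = 1 − ε.
C = 1 − 0.277 = 0.7230 bits per channel use.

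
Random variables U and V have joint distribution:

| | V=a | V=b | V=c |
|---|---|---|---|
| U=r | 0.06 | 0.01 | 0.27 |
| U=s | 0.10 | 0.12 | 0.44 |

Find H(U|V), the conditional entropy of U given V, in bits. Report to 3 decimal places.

Marginals: p(U) = (0.3400, 0.6600), p(V) = (0.1600, 0.1300, 0.7100).
H(U|V) = Σ p(V) · H(U|V=·).
  V=a: p=0.1600, H(U|V=a) = 0.9544
  V=b: p=0.1300, H(U|V=b) = 0.3912
  V=c: p=0.7100, H(U|V=c) = 0.9582
Weighted sum = 0.884 bits.

0.884 bits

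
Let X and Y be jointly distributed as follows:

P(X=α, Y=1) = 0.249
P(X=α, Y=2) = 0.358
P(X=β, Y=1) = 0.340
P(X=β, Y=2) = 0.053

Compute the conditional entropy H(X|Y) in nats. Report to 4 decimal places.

Chain rule: H(X|Y) = H(X,Y) − H(Y).
Marginals: p(X) = (0.6070, 0.3930), p(Y) = (0.5890, 0.4110).
H(X,Y) = 1.2364 nats; H(Y) = 0.6772 nats.
H(X|Y) = 1.2364 − 0.6772 = 0.5592 nats.

0.5592 nats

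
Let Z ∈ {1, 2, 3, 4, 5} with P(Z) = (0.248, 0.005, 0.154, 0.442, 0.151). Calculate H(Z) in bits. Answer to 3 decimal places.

H(Z) = −Σ p·log₂ p.
  −(0.248)·log₂(0.248) = 0.4989
  −(0.005)·log₂(0.005) = 0.0382
  −(0.154)·log₂(0.154) = 0.4156
  −(0.442)·log₂(0.442) = 0.5206
  −(0.151)·log₂(0.151) = 0.4118
Sum: 0.4989 + 0.0382 + 0.4156 + 0.5206 + 0.4118 = 1.885 bits.

1.885 bits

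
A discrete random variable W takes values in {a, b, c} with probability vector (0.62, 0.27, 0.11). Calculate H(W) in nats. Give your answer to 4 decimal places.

0.8927 nats

H(W) = −Σ p·ln p.
  −(0.62)·ln(0.62) = 0.29638
  −(0.27)·ln(0.27) = 0.35352
  −(0.11)·ln(0.11) = 0.24280
Sum: 0.29638 + 0.35352 + 0.24280 = 0.8927 nats.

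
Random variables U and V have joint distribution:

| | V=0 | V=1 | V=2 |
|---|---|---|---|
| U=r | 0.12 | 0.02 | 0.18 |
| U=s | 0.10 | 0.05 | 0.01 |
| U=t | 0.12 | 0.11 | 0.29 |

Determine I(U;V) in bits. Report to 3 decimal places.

0.147 bits

Marginals: p(U) = (0.3200, 0.1600, 0.5200), p(V) = (0.3400, 0.1800, 0.4800).
I(U;V) = H(U) + H(V) − H(U,V).
H(U) = 1.4396, H(V) = 1.4828, H(U,V) = 2.7752.
I(U;V) = 1.4396 + 1.4828 − 2.7752 = 0.147 bits.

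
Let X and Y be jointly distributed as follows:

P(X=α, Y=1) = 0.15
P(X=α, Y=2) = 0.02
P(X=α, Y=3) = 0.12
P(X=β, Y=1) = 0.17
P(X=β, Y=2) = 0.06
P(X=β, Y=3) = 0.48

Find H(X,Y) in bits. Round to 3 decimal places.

H(X,Y) = −Σ p(x,y)·log₂ p(x,y) over all 6 cells.
  cell (α,1): −0.15·log₂0.15 = 0.4105
  cell (α,2): −0.02·log₂0.02 = 0.1129
  cell (α,3): −0.12·log₂0.12 = 0.3671
  cell (β,1): −0.17·log₂0.17 = 0.4346
  cell (β,2): −0.06·log₂0.06 = 0.2435
  cell (β,3): −0.48·log₂0.48 = 0.5083
Sum = 2.077 bits.

2.077 bits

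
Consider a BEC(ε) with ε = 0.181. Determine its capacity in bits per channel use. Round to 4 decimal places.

0.8190 bits

Binary erasure channel: capacity C = 1 − ε.
C = 1 − 0.181 = 0.8190 bits per channel use.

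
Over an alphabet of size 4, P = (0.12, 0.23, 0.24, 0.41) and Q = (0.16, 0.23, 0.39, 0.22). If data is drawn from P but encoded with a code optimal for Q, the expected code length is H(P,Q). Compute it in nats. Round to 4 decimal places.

H(P,Q) = −Σ p·ln q.
  −0.12·ln(0.16) = 0.21991
  −0.23·ln(0.23) = 0.33803
  −0.24·ln(0.39) = 0.22599
  −0.41·ln(0.22) = 0.62079
H(P,Q) = 1.4047 nats.

1.4047 nats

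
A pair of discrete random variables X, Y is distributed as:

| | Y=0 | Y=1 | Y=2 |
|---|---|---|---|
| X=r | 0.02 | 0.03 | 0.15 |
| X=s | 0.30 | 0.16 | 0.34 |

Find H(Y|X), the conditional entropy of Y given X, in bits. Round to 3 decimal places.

1.427 bits

Chain rule: H(Y|X) = H(X,Y) − H(X).
Marginals: p(X) = (0.2000, 0.8000), p(Y) = (0.3200, 0.1900, 0.4900).
H(X,Y) = 2.1485 bits; H(X) = 0.7219 bits.
H(Y|X) = 2.1485 − 0.7219 = 1.427 bits.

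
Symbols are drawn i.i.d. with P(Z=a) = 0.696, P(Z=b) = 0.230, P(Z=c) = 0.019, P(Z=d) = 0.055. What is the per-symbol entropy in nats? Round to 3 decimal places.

H(Z) = −Σ p·ln p.
  −(0.696)·ln(0.696) = 0.2522
  −(0.230)·ln(0.230) = 0.3380
  −(0.019)·ln(0.019) = 0.0753
  −(0.055)·ln(0.055) = 0.1595
Sum: 0.2522 + 0.3380 + 0.0753 + 0.1595 = 0.825 nats.

0.825 nats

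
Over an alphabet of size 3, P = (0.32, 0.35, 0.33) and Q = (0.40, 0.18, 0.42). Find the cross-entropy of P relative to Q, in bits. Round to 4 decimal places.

1.7019 bits

H(P,Q) = −Σ p·log₂ q.
  −0.32·log₂(0.40) = 0.42302
  −0.35·log₂(0.18) = 0.86588
  −0.33·log₂(0.42) = 0.41301
H(P,Q) = 1.7019 bits.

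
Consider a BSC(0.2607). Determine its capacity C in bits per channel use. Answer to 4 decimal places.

Binary symmetric channel: C = 1 − h₂(ε) where h₂ is the binary entropy function.
h₂(0.2607) = −0.2607·log₂0.2607 − 0.7393·log₂0.7393 = 0.8278.
C = 1 − 0.8278 = 0.1722 bits per channel use.

0.1722 bits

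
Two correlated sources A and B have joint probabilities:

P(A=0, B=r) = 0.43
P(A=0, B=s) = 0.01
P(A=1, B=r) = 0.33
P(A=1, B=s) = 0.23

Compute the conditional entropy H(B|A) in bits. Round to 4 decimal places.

0.6159 bits

Chain rule: H(B|A) = H(A,B) − H(A).
Marginals: p(A) = (0.4400, 0.5600), p(B) = (0.7600, 0.2400).
H(A,B) = 1.6055 bits; H(A) = 0.9896 bits.
H(B|A) = 1.6055 − 0.9896 = 0.6159 bits.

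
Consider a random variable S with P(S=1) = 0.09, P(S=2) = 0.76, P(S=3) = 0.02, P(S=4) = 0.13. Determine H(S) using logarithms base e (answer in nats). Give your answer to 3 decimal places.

0.769 nats

H(S) = −Σ p·ln p.
  −(0.09)·ln(0.09) = 0.2167
  −(0.76)·ln(0.76) = 0.2086
  −(0.02)·ln(0.02) = 0.0782
  −(0.13)·ln(0.13) = 0.2652
Sum: 0.2167 + 0.2086 + 0.0782 + 0.2652 = 0.769 nats.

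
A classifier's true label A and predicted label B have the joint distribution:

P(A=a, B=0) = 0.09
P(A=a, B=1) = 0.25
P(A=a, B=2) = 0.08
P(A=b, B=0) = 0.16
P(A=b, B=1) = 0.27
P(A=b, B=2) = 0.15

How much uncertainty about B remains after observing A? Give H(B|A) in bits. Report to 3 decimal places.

Chain rule: H(B|A) = H(A,B) − H(A).
Marginals: p(A) = (0.4200, 0.5800), p(B) = (0.2500, 0.5200, 0.2300).
H(A,B) = 2.4477 bits; H(A) = 0.9815 bits.
H(B|A) = 2.4477 − 0.9815 = 1.466 bits.

1.466 bits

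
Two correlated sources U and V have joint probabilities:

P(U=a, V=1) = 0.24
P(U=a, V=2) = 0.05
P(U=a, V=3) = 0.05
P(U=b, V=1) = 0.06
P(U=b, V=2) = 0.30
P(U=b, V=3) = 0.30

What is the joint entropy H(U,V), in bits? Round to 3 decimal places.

H(U,V) = −Σ p(x,y)·log₂ p(x,y) over all 6 cells.
  cell (a,1): −0.24·log₂0.24 = 0.4941
  cell (a,2): −0.05·log₂0.05 = 0.2161
  cell (a,3): −0.05·log₂0.05 = 0.2161
  cell (b,1): −0.06·log₂0.06 = 0.2435
  cell (b,2): −0.30·log₂0.30 = 0.5211
  cell (b,3): −0.30·log₂0.30 = 0.5211
Sum = 2.212 bits.

2.212 bits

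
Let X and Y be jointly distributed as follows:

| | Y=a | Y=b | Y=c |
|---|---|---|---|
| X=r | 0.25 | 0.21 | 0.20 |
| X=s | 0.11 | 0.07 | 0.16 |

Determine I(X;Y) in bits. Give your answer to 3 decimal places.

0.021 bits

Marginals: p(X) = (0.6600, 0.3400), p(Y) = (0.3600, 0.2800, 0.3600).
I(X;Y) = H(X) + H(Y) − H(X,Y).
H(X) = 0.9248, H(Y) = 1.5755, H(X,Y) = 2.4791.
I(X;Y) = 0.9248 + 1.5755 − 2.4791 = 0.021 bits.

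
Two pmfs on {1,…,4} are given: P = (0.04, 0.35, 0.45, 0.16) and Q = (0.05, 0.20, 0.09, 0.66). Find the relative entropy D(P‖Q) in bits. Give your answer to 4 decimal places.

0.9875 bits

D(P‖Q) = Σ p·log₂(p/q).
  0.04·log₂(0.04/0.05) = -0.01288
  0.35·log₂(0.35/0.20) = 0.28257
  0.45·log₂(0.45/0.09) = 1.04487
  0.16·log₂(0.16/0.66) = -0.32710
D(P‖Q) = 0.9875 bits.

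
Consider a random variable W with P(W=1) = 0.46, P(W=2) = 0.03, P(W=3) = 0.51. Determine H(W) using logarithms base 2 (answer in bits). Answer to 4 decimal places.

1.1625 bits

H(W) = −Σ p·log₂ p.
  −(0.46)·log₂(0.46) = 0.51534
  −(0.03)·log₂(0.03) = 0.15177
  −(0.51)·log₂(0.51) = 0.49543
Sum: 0.51534 + 0.15177 + 0.49543 = 1.1625 bits.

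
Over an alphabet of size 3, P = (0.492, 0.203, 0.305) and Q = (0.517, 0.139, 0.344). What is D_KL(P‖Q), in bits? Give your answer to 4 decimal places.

0.0228 bits

D(P‖Q) = Σ p·log₂(p/q).
  0.492·log₂(0.492/0.517) = -0.03518
  0.203·log₂(0.203/0.139) = 0.11092
  0.305·log₂(0.305/0.344) = -0.05295
D(P‖Q) = 0.0228 bits.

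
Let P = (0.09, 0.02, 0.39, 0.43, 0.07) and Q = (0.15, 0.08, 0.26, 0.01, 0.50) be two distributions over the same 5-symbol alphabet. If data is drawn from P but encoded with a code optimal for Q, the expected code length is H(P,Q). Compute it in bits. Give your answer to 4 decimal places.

H(P,Q) = −Σ p·log₂ q.
  −0.09·log₂(0.15) = 0.24633
  −0.02·log₂(0.08) = 0.07288
  −0.39·log₂(0.26) = 0.75793
  −0.43·log₂(0.01) = 2.85686
  −0.07·log₂(0.50) = 0.07000
H(P,Q) = 4.0040 bits.

4.0040 bits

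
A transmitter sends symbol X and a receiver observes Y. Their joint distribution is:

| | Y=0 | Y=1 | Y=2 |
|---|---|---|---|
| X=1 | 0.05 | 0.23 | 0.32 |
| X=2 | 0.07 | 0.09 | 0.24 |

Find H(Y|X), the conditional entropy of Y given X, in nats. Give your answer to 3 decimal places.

Chain rule: H(Y|X) = H(X,Y) − H(X).
Marginals: p(X) = (0.6000, 0.4000), p(Y) = (0.1200, 0.3200, 0.5600).
H(X,Y) = 1.5978 nats; H(X) = 0.6730 nats.
H(Y|X) = 1.5978 − 0.6730 = 0.925 nats.

0.925 nats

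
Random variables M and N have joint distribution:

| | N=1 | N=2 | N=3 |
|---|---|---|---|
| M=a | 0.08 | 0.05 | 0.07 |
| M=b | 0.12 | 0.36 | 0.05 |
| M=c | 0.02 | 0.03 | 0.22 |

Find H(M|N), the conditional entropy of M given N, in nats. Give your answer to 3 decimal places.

Marginals: p(M) = (0.2000, 0.5300, 0.2700), p(N) = (0.2200, 0.4400, 0.3400).
H(M|N) = Σ p(N) · H(M|N=·).
  N=1: p=0.2200, H(M|N=1) = 0.9165
  N=2: p=0.4400, H(M|N=2) = 0.5944
  N=3: p=0.3400, H(M|N=3) = 0.8890
Weighted sum = 0.765 nats.

0.765 nats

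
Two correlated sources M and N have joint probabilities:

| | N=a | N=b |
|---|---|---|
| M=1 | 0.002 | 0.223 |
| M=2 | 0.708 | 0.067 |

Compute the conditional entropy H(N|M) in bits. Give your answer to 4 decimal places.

Chain rule: H(N|M) = H(M,N) − H(M).
Marginals: p(M) = (0.2250, 0.7750), p(N) = (0.7100, 0.2900).
H(M,N) = 1.1147 bits; H(M) = 0.7692 bits.
H(N|M) = 1.1147 − 0.7692 = 0.3455 bits.

0.3455 bits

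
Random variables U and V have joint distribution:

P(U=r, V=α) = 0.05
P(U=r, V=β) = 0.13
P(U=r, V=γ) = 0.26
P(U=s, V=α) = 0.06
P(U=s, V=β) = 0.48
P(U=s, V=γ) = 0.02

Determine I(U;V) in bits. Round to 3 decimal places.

0.320 bits

Marginals: p(U) = (0.4400, 0.5600), p(V) = (0.1100, 0.6100, 0.2800).
I(U;V) = Σ p(x,y)·log₂[p(x,y)/(p(x)p(y))].
  (r,α): 0.05·log₂(1.0331) = 0.0023
  (r,β): 0.13·log₂(0.4844) = -0.1360
  (r,γ): 0.26·log₂(2.1104) = 0.2802
  (s,α): 0.06·log₂(0.9740) = -0.0023
  (s,β): 0.48·log₂(1.4052) = 0.2355
  (s,γ): 0.02·log₂(0.1276) = -0.0594
Sum = 0.320 bits.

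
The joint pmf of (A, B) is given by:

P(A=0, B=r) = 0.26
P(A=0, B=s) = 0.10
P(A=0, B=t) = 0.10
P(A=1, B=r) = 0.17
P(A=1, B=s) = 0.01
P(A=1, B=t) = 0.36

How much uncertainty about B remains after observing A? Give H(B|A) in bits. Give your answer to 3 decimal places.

Marginals: p(A) = (0.4600, 0.5400), p(B) = (0.4300, 0.1100, 0.4600).
H(B|A) = Σ p(A) · H(B|A=·).
  A=0: p=0.4600, H(B|A=0) = 1.4225
  A=1: p=0.5400, H(B|A=1) = 1.0215
Weighted sum = 1.206 bits.

1.206 bits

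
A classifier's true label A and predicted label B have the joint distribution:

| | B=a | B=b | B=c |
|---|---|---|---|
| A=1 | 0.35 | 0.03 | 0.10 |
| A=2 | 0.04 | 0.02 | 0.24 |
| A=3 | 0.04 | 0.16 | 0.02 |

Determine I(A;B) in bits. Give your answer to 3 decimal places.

Marginals: p(A) = (0.4800, 0.3000, 0.2200), p(B) = (0.4300, 0.2100, 0.3600).
I(A;B) = Σ p(x,y)·log₂[p(x,y)/(p(x)p(y))].
  (1,a): 0.35·log₂(1.6957) = 0.2667
  (1,b): 0.03·log₂(0.2976) = -0.0525
  (1,c): 0.10·log₂(0.5787) = -0.0789
  (2,a): 0.04·log₂(0.3101) = -0.0676
  (2,b): 0.02·log₂(0.3175) = -0.0331
  (2,c): 0.24·log₂(2.2222) = 0.2765
  (3,a): 0.04·log₂(0.4228) = -0.0497
  (3,b): 0.16·log₂(3.4632) = 0.2867
  (3,c): 0.02·log₂(0.2525) = -0.0397
Sum = 0.508 bits.

0.508 bits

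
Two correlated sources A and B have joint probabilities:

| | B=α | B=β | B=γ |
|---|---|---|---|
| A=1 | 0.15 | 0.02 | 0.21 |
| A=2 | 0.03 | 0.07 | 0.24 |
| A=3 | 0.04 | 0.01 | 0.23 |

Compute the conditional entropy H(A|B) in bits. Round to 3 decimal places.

Marginals: p(A) = (0.3800, 0.3400, 0.2800), p(B) = (0.2200, 0.1000, 0.6800).
H(A|B) = Σ p(B) · H(A|B=·).
  B=α: p=0.2200, H(A|B=α) = 1.2159
  B=β: p=0.1000, H(A|B=β) = 1.1568
  B=γ: p=0.6800, H(A|B=γ) = 1.5828
Weighted sum = 1.459 bits.

1.459 bits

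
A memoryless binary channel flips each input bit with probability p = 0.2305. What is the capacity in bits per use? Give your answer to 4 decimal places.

0.2211 bits

Binary symmetric channel: C = 1 − h₂(ε) where h₂ is the binary entropy function.
h₂(0.2305) = −0.2305·log₂0.2305 − 0.7695·log₂0.7695 = 0.7789.
C = 1 − 0.7789 = 0.2211 bits per channel use.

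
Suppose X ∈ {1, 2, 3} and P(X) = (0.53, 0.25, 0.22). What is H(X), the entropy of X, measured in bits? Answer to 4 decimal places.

1.4660 bits

H(X) = −Σ p·log₂ p.
  −(0.53)·log₂(0.53) = 0.48545
  −(0.25)·log₂(0.25) = 0.50000
  −(0.22)·log₂(0.22) = 0.48057
Sum: 0.48545 + 0.50000 + 0.48057 = 1.4660 bits.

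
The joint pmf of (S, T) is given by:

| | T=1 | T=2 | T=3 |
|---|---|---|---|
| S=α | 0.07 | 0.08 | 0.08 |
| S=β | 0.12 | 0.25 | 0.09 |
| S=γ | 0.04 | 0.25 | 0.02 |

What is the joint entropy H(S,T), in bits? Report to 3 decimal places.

2.830 bits

H(S,T) = −Σ p(x,y)·log₂ p(x,y) over all 9 cells.
  cell (α,1): −0.07·log₂0.07 = 0.2686
  cell (α,2): −0.08·log₂0.08 = 0.2915
  cell (α,3): −0.08·log₂0.08 = 0.2915
  cell (β,1): −0.12·log₂0.12 = 0.3671
  cell (β,2): −0.25·log₂0.25 = 0.5000
  cell (β,3): −0.09·log₂0.09 = 0.3127
  cell (γ,1): −0.04·log₂0.04 = 0.1858
  cell (γ,2): −0.25·log₂0.25 = 0.5000
  cell (γ,3): −0.02·log₂0.02 = 0.1129
Sum = 2.830 bits.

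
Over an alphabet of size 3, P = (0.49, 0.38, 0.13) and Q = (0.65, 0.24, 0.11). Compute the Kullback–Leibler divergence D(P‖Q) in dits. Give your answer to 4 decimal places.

D(P‖Q) = Σ p·log₁₀(p/q).
  0.49·log₁₀(0.49/0.65) = -0.06013
  0.38·log₁₀(0.38/0.24) = 0.07584
  0.13·log₁₀(0.13/0.11) = 0.00943
D(P‖Q) = 0.0251 dits.

0.0251 dits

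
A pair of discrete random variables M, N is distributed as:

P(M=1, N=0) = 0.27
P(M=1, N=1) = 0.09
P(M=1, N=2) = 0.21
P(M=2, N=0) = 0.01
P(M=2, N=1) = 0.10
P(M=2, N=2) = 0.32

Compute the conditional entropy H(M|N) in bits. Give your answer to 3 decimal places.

Marginals: p(M) = (0.5700, 0.4300), p(N) = (0.2800, 0.1900, 0.5300).
H(M|N) = Σ p(N) · H(M|N=·).
  N=0: p=0.2800, H(M|N=0) = 0.2223
  N=1: p=0.1900, H(M|N=1) = 0.9980
  N=2: p=0.5300, H(M|N=2) = 0.9687
Weighted sum = 0.765 bits.

0.765 bits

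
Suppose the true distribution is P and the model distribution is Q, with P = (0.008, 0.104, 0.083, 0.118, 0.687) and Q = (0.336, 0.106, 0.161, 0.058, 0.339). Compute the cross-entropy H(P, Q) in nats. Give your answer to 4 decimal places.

H(P,Q) = −Σ p·ln q.
  −0.008·ln(0.336) = 0.00873
  −0.104·ln(0.106) = 0.23341
  −0.083·ln(0.161) = 0.15159
  −0.118·ln(0.058) = 0.33598
  −0.687·ln(0.339) = 0.74317
H(P,Q) = 1.4729 nats.

1.4729 nats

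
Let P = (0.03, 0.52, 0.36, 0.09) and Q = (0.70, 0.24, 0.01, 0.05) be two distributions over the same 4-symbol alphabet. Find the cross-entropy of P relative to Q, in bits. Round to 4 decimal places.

H(P,Q) = −Σ p·log₂ q.
  −0.03·log₂(0.70) = 0.01544
  −0.52·log₂(0.24) = 1.07062
  −0.36·log₂(0.01) = 2.39179
  −0.09·log₂(0.05) = 0.38897
H(P,Q) = 3.8668 bits.

3.8668 bits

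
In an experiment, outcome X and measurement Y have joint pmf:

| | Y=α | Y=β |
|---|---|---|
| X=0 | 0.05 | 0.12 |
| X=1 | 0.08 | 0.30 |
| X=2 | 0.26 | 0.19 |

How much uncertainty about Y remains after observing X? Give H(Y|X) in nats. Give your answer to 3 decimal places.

0.605 nats

Marginals: p(X) = (0.1700, 0.3800, 0.4500), p(Y) = (0.3900, 0.6100).
H(Y|X) = Σ p(X) · H(Y|X=·).
  X=0: p=0.1700, H(Y|X=0) = 0.6058
  X=1: p=0.3800, H(Y|X=1) = 0.5147
  X=2: p=0.4500, H(Y|X=2) = 0.6810
Weighted sum = 0.605 nats.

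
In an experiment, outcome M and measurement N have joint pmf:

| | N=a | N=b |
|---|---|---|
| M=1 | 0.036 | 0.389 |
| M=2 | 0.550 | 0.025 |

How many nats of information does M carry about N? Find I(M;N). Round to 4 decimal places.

Marginals: p(M) = (0.4250, 0.5750), p(N) = (0.5860, 0.4140).
I(M;N) = Σ p(x,y)·ln[p(x,y)/(p(x)p(y))].
  (1,a): 0.036·ln(0.1445) = -0.06963
  (1,b): 0.389·ln(2.2109) = 0.30862
  (2,a): 0.550·ln(1.6323) = 0.26949
  (2,b): 0.025·ln(0.1050) = -0.05634
Sum = 0.4521 nats.

0.4521 nats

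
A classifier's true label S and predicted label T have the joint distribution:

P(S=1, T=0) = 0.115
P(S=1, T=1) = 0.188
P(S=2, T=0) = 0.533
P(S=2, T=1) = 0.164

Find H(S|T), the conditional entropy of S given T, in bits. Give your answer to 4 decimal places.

Marginals: p(S) = (0.3030, 0.6970), p(T) = (0.6480, 0.3520).
H(S|T) = Σ p(T) · H(S|T=·).
  T=0: p=0.6480, H(S|T=0) = 0.6745
  T=1: p=0.3520, H(S|T=1) = 0.9966
Weighted sum = 0.7879 bits.

0.7879 bits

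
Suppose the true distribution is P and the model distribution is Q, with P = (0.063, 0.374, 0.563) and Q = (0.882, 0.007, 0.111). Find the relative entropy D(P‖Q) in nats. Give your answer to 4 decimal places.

2.2358 nats

D(P‖Q) = Σ p·ln(p/q).
  0.063·ln(0.063/0.882) = -0.16626
  0.374·ln(0.374/0.007) = 1.48790
  0.563·ln(0.563/0.111) = 0.91417
D(P‖Q) = 2.2358 nats.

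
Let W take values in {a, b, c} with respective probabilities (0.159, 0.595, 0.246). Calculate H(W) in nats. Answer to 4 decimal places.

H(W) = −Σ p·ln p.
  −(0.159)·ln(0.159) = 0.29238
  −(0.595)·ln(0.595) = 0.30892
  −(0.246)·ln(0.246) = 0.34500
Sum: 0.29238 + 0.30892 + 0.34500 = 0.9463 nats.

0.9463 nats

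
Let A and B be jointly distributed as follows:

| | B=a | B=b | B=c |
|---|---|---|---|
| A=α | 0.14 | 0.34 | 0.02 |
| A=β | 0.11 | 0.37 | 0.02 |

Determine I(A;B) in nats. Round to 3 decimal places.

Marginals: p(A) = (0.5000, 0.5000), p(B) = (0.2500, 0.7100, 0.0400).
I(A;B) = H(A) + H(B) − H(A,B).
H(A) = 0.6931, H(B) = 0.7185, H(A,B) = 1.4092.
I(A;B) = 0.6931 + 0.7185 − 1.4092 = 0.002 nats.

0.002 nats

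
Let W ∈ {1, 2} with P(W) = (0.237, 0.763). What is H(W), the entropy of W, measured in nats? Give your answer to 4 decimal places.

H(W) = −Σ p·ln p.
  −(0.237)·ln(0.237) = 0.34121
  −(0.763)·ln(0.763) = 0.20639
Sum: 0.34121 + 0.20639 = 0.5476 nats.

0.5476 nats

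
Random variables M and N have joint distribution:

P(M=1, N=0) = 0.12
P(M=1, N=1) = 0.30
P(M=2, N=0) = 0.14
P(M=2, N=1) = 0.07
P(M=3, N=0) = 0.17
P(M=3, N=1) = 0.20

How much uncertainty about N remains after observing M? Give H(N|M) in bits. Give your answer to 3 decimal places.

0.924 bits

Chain rule: H(N|M) = H(M,N) − H(M).
Marginals: p(M) = (0.4200, 0.2100, 0.3700), p(N) = (0.4300, 0.5700).
H(M,N) = 2.4528 bits; H(M) = 1.5292 bits.
H(N|M) = 2.4528 − 1.5292 = 0.924 bits.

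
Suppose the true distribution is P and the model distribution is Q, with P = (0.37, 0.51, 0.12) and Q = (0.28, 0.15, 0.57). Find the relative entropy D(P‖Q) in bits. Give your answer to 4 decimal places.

0.7794 bits

D(P‖Q) = Σ p·log₂(p/q).
  0.37·log₂(0.37/0.28) = 0.14878
  0.51·log₂(0.51/0.15) = 0.90042
  0.12·log₂(0.12/0.57) = -0.26975
D(P‖Q) = 0.7794 bits.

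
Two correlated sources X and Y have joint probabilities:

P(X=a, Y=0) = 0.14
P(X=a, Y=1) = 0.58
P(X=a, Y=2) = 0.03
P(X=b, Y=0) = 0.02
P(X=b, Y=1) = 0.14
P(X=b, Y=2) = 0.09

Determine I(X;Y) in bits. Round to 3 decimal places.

0.115 bits

Marginals: p(X) = (0.7500, 0.2500), p(Y) = (0.1600, 0.7200, 0.1200).
I(X;Y) = Σ p(x,y)·log₂[p(x,y)/(p(x)p(y))].
  (a,0): 0.14·log₂(1.1667) = 0.0311
  (a,1): 0.58·log₂(1.0741) = 0.0598
  (a,2): 0.03·log₂(0.3333) = -0.0475
  (b,0): 0.02·log₂(0.5000) = -0.0200
  (b,1): 0.14·log₂(0.7778) = -0.0508
  (b,2): 0.09·log₂(3.0000) = 0.1426
Sum = 0.115 bits.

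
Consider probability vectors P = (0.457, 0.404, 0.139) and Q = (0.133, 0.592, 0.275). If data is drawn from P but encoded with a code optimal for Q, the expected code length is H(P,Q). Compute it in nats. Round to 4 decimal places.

1.3132 nats

H(P,Q) = −Σ p·ln q.
  −0.457·ln(0.133) = 0.92195
  −0.404·ln(0.592) = 0.21180
  −0.139·ln(0.275) = 0.17945
H(P,Q) = 1.3132 nats.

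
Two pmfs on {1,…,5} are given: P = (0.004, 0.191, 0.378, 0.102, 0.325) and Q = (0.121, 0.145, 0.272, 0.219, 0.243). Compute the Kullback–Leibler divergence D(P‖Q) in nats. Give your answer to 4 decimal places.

0.1799 nats

D(P‖Q) = Σ p·ln(p/q).
  0.004·ln(0.004/0.121) = -0.01364
  0.191·ln(0.191/0.145) = 0.05263
  0.378·ln(0.378/0.272) = 0.12440
  0.102·ln(0.102/0.219) = -0.07794
  0.325·ln(0.325/0.243) = 0.09450
D(P‖Q) = 0.1799 nats.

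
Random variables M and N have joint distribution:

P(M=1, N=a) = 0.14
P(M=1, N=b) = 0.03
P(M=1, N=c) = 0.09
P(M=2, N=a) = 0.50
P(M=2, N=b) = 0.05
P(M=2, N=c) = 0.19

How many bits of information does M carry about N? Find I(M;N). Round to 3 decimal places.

0.012 bits

Marginals: p(M) = (0.2600, 0.7400), p(N) = (0.6400, 0.0800, 0.2800).
I(M;N) = H(M) + H(N) − H(M,N).
H(M) = 0.8267, H(N) = 1.2178, H(M,N) = 2.0329.
I(M;N) = 0.8267 + 1.2178 − 2.0329 = 0.012 bits.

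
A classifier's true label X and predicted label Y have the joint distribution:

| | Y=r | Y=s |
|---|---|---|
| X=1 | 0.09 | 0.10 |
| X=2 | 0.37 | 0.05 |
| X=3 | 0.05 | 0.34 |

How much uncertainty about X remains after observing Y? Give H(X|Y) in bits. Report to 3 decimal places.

Marginals: p(X) = (0.1900, 0.4200, 0.3900), p(Y) = (0.5100, 0.4900).
H(X|Y) = Σ p(Y) · H(X|Y=·).
  Y=r: p=0.5100, H(X|Y=r) = 1.1060
  Y=s: p=0.4900, H(X|Y=s) = 1.1698
Weighted sum = 1.137 bits.

1.137 bits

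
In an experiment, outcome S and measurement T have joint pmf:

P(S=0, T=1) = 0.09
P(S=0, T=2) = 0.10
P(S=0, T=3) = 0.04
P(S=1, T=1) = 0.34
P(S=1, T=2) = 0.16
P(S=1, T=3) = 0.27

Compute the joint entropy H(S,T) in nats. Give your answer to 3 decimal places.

H(S,T) = −Σ p(x,y)·ln p(x,y) over all 6 cells.
  cell (0,1): −0.09·ln0.09 = 0.2167
  cell (0,2): −0.10·ln0.10 = 0.2303
  cell (0,3): −0.04·ln0.04 = 0.1288
  cell (1,1): −0.34·ln0.34 = 0.3668
  cell (1,2): −0.16·ln0.16 = 0.2932
  cell (1,3): −0.27·ln0.27 = 0.3535
Sum = 1.589 nats.

1.589 nats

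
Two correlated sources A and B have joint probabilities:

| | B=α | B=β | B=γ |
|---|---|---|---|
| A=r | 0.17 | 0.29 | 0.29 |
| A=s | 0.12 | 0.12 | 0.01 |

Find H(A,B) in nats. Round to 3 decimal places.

H(A,B) = −Σ p(x,y)·ln p(x,y) over all 6 cells.
  cell (r,α): −0.17·ln0.17 = 0.3012
  cell (r,β): −0.29·ln0.29 = 0.3590
  cell (r,γ): −0.29·ln0.29 = 0.3590
  cell (s,α): −0.12·ln0.12 = 0.2544
  cell (s,β): −0.12·ln0.12 = 0.2544
  cell (s,γ): −0.01·ln0.01 = 0.0461
Sum = 1.574 nats.

1.574 nats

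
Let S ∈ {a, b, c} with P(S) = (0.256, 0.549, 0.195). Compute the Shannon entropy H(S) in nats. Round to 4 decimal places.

H(S) = −Σ p·ln p.
  −(0.256)·ln(0.256) = 0.34882
  −(0.549)·ln(0.549) = 0.32921
  −(0.195)·ln(0.195) = 0.31878
Sum: 0.34882 + 0.32921 + 0.31878 = 0.9968 nats.

0.9968 nats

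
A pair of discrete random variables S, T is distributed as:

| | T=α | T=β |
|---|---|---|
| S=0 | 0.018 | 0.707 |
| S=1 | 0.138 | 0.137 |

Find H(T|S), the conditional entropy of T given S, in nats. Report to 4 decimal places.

0.2749 nats

Chain rule: H(T|S) = H(S,T) − H(S).
Marginals: p(S) = (0.7250, 0.2750), p(T) = (0.1560, 0.8440).
H(S,T) = 0.8631 nats; H(S) = 0.5882 nats.
H(T|S) = 0.8631 − 0.5882 = 0.2749 nats.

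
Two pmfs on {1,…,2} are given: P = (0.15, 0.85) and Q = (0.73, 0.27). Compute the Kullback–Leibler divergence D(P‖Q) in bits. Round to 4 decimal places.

D(P‖Q) = Σ p·log₂(p/q).
  0.15·log₂(0.15/0.73) = -0.34244
  0.85·log₂(0.85/0.27) = 1.40633
D(P‖Q) = 1.0639 bits.

1.0639 bits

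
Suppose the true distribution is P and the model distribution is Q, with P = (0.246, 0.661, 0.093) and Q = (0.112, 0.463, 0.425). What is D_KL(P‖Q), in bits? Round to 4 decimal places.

0.4149 bits

D(P‖Q) = Σ p·log₂(p/q).
  0.246·log₂(0.246/0.112) = 0.27925
  0.661·log₂(0.661/0.463) = 0.33951
  0.093·log₂(0.093/0.425) = -0.20387
D(P‖Q) = 0.4149 bits.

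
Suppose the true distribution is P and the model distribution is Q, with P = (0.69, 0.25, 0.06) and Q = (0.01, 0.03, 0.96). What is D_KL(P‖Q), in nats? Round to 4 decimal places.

D(P‖Q) = Σ p·ln(p/q).
  0.69·ln(0.69/0.01) = 2.92153
  0.25·ln(0.25/0.03) = 0.53007
  0.06·ln(0.06/0.96) = -0.16636
D(P‖Q) = 3.2852 nats.

3.2852 nats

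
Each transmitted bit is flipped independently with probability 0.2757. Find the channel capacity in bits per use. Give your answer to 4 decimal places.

0.1505 bits

Binary symmetric channel: C = 1 − h₂(ε) where h₂ is the binary entropy function.
h₂(0.2757) = −0.2757·log₂0.2757 − 0.7243·log₂0.7243 = 0.8495.
C = 1 − 0.8495 = 0.1505 bits per channel use.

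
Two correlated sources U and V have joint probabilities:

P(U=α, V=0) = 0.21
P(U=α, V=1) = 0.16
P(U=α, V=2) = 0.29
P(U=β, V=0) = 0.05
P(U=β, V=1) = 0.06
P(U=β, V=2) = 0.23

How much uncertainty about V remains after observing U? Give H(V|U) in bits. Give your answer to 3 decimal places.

Chain rule: H(V|U) = H(U,V) − H(U).
Marginals: p(U) = (0.6600, 0.3400), p(V) = (0.2600, 0.2200, 0.5200).
H(U,V) = 2.3610 bits; H(U) = 0.9248 bits.
H(V|U) = 2.3610 − 0.9248 = 1.436 bits.

1.436 bits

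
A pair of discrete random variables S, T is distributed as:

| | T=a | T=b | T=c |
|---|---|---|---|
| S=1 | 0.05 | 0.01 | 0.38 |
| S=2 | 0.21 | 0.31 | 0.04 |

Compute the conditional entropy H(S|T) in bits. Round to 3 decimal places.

0.438 bits

Chain rule: H(S|T) = H(S,T) − H(T).
Marginals: p(S) = (0.4400, 0.5600), p(T) = (0.2600, 0.3200, 0.4200).
H(S,T) = 1.9954 bits; H(T) = 1.5570 bits.
H(S|T) = 1.9954 − 1.5570 = 0.438 bits.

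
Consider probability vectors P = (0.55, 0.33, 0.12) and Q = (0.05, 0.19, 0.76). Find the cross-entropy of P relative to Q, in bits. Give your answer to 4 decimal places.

3.2152 bits

H(P,Q) = −Σ p·log₂ q.
  −0.55·log₂(0.05) = 2.37706
  −0.33·log₂(0.19) = 0.79066
  −0.12·log₂(0.76) = 0.04751
H(P,Q) = 3.2152 bits.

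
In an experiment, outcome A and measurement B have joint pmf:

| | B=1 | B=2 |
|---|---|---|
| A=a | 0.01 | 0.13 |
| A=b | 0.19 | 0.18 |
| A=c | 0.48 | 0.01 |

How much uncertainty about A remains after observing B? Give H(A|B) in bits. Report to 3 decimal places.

1.020 bits

Chain rule: H(A|B) = H(A,B) − H(B).
Marginals: p(A) = (0.1400, 0.3700, 0.4900), p(B) = (0.6800, 0.3200).
H(A,B) = 1.9243 bits; H(B) = 0.9044 bits.
H(A|B) = 1.9243 − 0.9044 = 1.020 bits.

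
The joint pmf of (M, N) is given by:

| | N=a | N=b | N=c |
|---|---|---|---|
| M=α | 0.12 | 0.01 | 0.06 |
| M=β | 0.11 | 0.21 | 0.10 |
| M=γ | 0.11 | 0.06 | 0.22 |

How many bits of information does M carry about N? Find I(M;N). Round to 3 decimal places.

0.178 bits

Marginals: p(M) = (0.1900, 0.4200, 0.3900), p(N) = (0.3400, 0.2800, 0.3800).
I(M;N) = Σ p(x,y)·log₂[p(x,y)/(p(x)p(y))].
  (α,a): 0.12·log₂(1.8576) = 0.1072
  (α,b): 0.01·log₂(0.1880) = -0.0241
  (α,c): 0.06·log₂(0.8310) = -0.0160
  (β,a): 0.11·log₂(0.7703) = -0.0414
  (β,b): 0.21·log₂(1.7857) = 0.1757
  (β,c): 0.10·log₂(0.6266) = -0.0674
  (γ,a): 0.11·log₂(0.8296) = -0.0297
  (γ,b): 0.06·log₂(0.5495) = -0.0518
  (γ,c): 0.22·log₂(1.4845) = 0.1254
Sum = 0.178 bits.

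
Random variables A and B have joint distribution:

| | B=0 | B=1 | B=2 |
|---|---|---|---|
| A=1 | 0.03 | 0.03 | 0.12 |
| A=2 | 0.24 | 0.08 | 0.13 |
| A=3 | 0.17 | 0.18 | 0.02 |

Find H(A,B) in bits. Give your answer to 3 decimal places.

2.832 bits

H(A,B) = −Σ p(x,y)·log₂ p(x,y) over all 9 cells.
  cell (1,0): −0.03·log₂0.03 = 0.1518
  cell (1,1): −0.03·log₂0.03 = 0.1518
  cell (1,2): −0.12·log₂0.12 = 0.3671
  cell (2,0): −0.24·log₂0.24 = 0.4941
  cell (2,1): −0.08·log₂0.08 = 0.2915
  cell (2,2): −0.13·log₂0.13 = 0.3826
  cell (3,0): −0.17·log₂0.17 = 0.4346
  cell (3,1): −0.18·log₂0.18 = 0.4453
  cell (3,2): −0.02·log₂0.02 = 0.1129
Sum = 2.832 bits.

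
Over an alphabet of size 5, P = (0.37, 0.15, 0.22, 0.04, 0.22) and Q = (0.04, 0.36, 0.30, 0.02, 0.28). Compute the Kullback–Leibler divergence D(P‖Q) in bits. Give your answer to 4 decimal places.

0.8631 bits

D(P‖Q) = Σ p·log₂(p/q).
  0.37·log₂(0.37/0.04) = 1.18750
  0.15·log₂(0.15/0.36) = -0.18946
  0.22·log₂(0.22/0.30) = -0.09844
  0.04·log₂(0.04/0.02) = 0.04000
  0.22·log₂(0.22/0.28) = -0.07654
D(P‖Q) = 0.8631 bits.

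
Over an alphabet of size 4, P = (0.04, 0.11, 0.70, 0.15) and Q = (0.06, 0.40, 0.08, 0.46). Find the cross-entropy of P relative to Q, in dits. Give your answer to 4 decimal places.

H(P,Q) = −Σ p·log₁₀ q.
  −0.04·log₁₀(0.06) = 0.04887
  −0.11·log₁₀(0.40) = 0.04377
  −0.70·log₁₀(0.08) = 0.76784
  −0.15·log₁₀(0.46) = 0.05059
H(P,Q) = 0.9111 dits.

0.9111 dits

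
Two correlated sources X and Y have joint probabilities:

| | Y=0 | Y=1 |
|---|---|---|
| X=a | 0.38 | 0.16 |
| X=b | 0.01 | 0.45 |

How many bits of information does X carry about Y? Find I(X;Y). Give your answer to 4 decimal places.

0.4219 bits

Marginals: p(X) = (0.5400, 0.4600), p(Y) = (0.3900, 0.6100).
I(X;Y) = Σ p(x,y)·log₂[p(x,y)/(p(x)p(y))].
  (a,0): 0.38·log₂(1.8044) = 0.32357
  (a,1): 0.16·log₂(0.4857) = -0.16668
  (b,0): 0.01·log₂(0.0557) = -0.04165
  (b,1): 0.45·log₂(1.6037) = 0.30663
Sum = 0.4219 bits.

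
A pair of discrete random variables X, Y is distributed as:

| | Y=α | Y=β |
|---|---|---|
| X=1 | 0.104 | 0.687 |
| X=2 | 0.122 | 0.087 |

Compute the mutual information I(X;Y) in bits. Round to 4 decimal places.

Marginals: p(X) = (0.7910, 0.2090), p(Y) = (0.2260, 0.7740).
I(X;Y) = Σ p(x,y)·log₂[p(x,y)/(p(x)p(y))].
  (1,α): 0.104·log₂(0.5818) = -0.08127
  (1,β): 0.687·log₂(1.1221) = 0.11420
  (2,α): 0.122·log₂(2.5829) = 0.16702
  (2,β): 0.087·log₂(0.5378) = -0.07785
Sum = 0.1221 bits.

0.1221 bits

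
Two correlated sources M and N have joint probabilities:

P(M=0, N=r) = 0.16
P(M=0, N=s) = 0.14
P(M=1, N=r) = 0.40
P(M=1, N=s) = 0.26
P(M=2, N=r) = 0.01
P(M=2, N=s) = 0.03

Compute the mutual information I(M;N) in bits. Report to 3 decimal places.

0.016 bits

Marginals: p(M) = (0.3000, 0.6600, 0.0400), p(N) = (0.5700, 0.4300).
I(M;N) = H(M) + H(N) − H(M,N).
H(M) = 1.1025, H(N) = 0.9858, H(M,N) = 2.0724.
I(M;N) = 1.1025 + 0.9858 − 2.0724 = 0.016 bits.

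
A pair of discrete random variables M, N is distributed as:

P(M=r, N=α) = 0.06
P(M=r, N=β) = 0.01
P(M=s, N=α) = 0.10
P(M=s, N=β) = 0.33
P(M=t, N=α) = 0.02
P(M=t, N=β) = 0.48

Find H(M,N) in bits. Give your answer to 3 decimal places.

1.791 bits

H(M,N) = −Σ p(x,y)·log₂ p(x,y) over all 6 cells.
  cell (r,α): −0.06·log₂0.06 = 0.2435
  cell (r,β): −0.01·log₂0.01 = 0.0664
  cell (s,α): −0.10·log₂0.10 = 0.3322
  cell (s,β): −0.33·log₂0.33 = 0.5278
  cell (t,α): −0.02·log₂0.02 = 0.1129
  cell (t,β): −0.48·log₂0.48 = 0.5083
Sum = 1.791 bits.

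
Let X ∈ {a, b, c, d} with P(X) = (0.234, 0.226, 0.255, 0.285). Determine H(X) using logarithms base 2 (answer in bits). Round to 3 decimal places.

1.994 bits

H(X) = −Σ p·log₂ p.
  −(0.234)·log₂(0.234) = 0.4903
  −(0.226)·log₂(0.226) = 0.4849
  −(0.255)·log₂(0.255) = 0.5027
  −(0.285)·log₂(0.285) = 0.5161
Sum: 0.4903 + 0.4849 + 0.5027 + 0.5161 = 1.994 bits.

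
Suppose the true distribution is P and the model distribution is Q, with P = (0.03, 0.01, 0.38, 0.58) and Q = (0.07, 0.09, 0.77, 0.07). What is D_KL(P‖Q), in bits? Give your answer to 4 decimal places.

D(P‖Q) = Σ p·log₂(p/q).
  0.03·log₂(0.03/0.07) = -0.03667
  0.01·log₂(0.01/0.09) = -0.03170
  0.38·log₂(0.38/0.77) = -0.38717
  0.58·log₂(0.58/0.07) = 1.76936
D(P‖Q) = 1.3138 bits.

1.3138 bits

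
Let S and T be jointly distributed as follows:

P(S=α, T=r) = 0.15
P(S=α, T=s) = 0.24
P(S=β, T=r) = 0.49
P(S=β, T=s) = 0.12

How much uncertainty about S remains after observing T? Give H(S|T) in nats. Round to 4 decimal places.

0.5776 nats

Chain rule: H(S|T) = H(S,T) − H(T).
Marginals: p(S) = (0.3900, 0.6100), p(T) = (0.6400, 0.3600).
H(S,T) = 1.2310 nats; H(T) = 0.6534 nats.
H(S|T) = 1.2310 − 0.6534 = 0.5776 nats.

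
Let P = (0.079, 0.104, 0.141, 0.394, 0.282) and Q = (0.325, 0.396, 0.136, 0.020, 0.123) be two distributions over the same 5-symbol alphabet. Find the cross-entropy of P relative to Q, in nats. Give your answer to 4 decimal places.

H(P,Q) = −Σ p·ln q.
  −0.079·ln(0.325) = 0.08879
  −0.104·ln(0.396) = 0.09634
  −0.141·ln(0.136) = 0.28131
  −0.394·ln(0.020) = 1.54134
  −0.282·ln(0.123) = 0.59095
H(P,Q) = 2.5987 nats.

2.5987 nats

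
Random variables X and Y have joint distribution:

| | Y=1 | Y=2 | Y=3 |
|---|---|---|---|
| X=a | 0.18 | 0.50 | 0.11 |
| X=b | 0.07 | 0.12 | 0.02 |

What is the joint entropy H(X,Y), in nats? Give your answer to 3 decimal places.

1.417 nats

H(X,Y) = −Σ p(x,y)·ln p(x,y) over all 6 cells.
  cell (a,1): −0.18·ln0.18 = 0.3087
  cell (a,2): −0.50·ln0.50 = 0.3466
  cell (a,3): −0.11·ln0.11 = 0.2428
  cell (b,1): −0.07·ln0.07 = 0.1861
  cell (b,2): −0.12·ln0.12 = 0.2544
  cell (b,3): −0.02·ln0.02 = 0.0782
Sum = 1.417 nats.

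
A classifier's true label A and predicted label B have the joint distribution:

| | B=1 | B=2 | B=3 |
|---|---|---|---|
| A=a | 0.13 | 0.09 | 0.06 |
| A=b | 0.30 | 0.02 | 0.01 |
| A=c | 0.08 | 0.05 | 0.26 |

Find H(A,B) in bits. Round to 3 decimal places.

2.652 bits

H(A,B) = −Σ p(x,y)·log₂ p(x,y) over all 9 cells.
  cell (a,1): −0.13·log₂0.13 = 0.3826
  cell (a,2): −0.09·log₂0.09 = 0.3127
  cell (a,3): −0.06·log₂0.06 = 0.2435
  cell (b,1): −0.30·log₂0.30 = 0.5211
  cell (b,2): −0.02·log₂0.02 = 0.1129
  cell (b,3): −0.01·log₂0.01 = 0.0664
  cell (c,1): −0.08·log₂0.08 = 0.2915
  cell (c,2): −0.05·log₂0.05 = 0.2161
  cell (c,3): −0.26·log₂0.26 = 0.5053
Sum = 2.652 bits.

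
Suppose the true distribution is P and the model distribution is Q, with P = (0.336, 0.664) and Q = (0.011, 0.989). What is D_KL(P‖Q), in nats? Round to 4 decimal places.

D(P‖Q) = Σ p·ln(p/q).
  0.336·ln(0.336/0.011) = 1.14886
  0.664·ln(0.664/0.989) = -0.26455
D(P‖Q) = 0.8843 nats.

0.8843 nats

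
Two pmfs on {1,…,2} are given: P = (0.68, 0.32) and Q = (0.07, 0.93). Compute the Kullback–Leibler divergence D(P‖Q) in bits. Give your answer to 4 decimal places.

1.7379 bits

D(P‖Q) = Σ p·log₂(p/q).
  0.68·log₂(0.68/0.07) = 2.23047
  0.32·log₂(0.32/0.93) = -0.49253
D(P‖Q) = 1.7379 bits.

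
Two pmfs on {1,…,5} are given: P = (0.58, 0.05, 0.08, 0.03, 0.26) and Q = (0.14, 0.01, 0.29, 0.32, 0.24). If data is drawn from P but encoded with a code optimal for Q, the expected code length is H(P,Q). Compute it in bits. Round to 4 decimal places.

H(P,Q) = −Σ p·log₂ q.
  −0.58·log₂(0.14) = 1.64517
  −0.05·log₂(0.01) = 0.33219
  −0.08·log₂(0.29) = 0.14287
  −0.03·log₂(0.32) = 0.04932
  −0.26·log₂(0.24) = 0.53531
H(P,Q) = 2.7049 bits.

2.7049 bits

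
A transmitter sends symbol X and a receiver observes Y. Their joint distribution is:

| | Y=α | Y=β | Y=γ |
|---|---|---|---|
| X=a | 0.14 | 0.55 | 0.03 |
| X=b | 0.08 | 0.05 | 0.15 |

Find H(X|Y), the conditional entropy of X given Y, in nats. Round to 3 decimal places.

Marginals: p(X) = (0.7200, 0.2800), p(Y) = (0.2200, 0.6000, 0.1800).
H(X|Y) = Σ p(Y) · H(X|Y=·).
  Y=α: p=0.2200, H(X|Y=α) = 0.6555
  Y=β: p=0.6000, H(X|Y=β) = 0.2868
  Y=γ: p=0.1800, H(X|Y=γ) = 0.4506
Weighted sum = 0.397 nats.

0.397 nats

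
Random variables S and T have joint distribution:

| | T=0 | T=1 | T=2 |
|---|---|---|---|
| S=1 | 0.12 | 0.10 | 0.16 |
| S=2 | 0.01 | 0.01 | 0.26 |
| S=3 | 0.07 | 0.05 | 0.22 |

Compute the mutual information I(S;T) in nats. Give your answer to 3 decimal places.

Marginals: p(S) = (0.3800, 0.2800, 0.3400), p(T) = (0.2000, 0.1600, 0.6400).
I(S;T) = Σ p(x,y)·ln[p(x,y)/(p(x)p(y))].
  (1,0): 0.12·ln(1.5789) = 0.0548
  (1,1): 0.10·ln(1.6447) = 0.0498
  (1,2): 0.16·ln(0.6579) = -0.0670
  (2,0): 0.01·ln(0.1786) = -0.0172
  (2,1): 0.01·ln(0.2232) = -0.0150
  (2,2): 0.26·ln(1.4509) = 0.0968
  (3,0): 0.07·ln(1.0294) = 0.0020
  (3,1): 0.05·ln(0.9191) = -0.0042
  (3,2): 0.22·ln(1.0110) = 0.0024
Sum = 0.102 nats.

0.102 nats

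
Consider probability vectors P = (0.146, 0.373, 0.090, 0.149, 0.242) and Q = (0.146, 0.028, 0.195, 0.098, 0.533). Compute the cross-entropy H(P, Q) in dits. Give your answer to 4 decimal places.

H(P,Q) = −Σ p·log₁₀ q.
  −0.146·log₁₀(0.146) = 0.12200
  −0.373·log₁₀(0.028) = 0.57921
  −0.090·log₁₀(0.195) = 0.06390
  −0.149·log₁₀(0.098) = 0.15031
  −0.242·log₁₀(0.533) = 0.06613
H(P,Q) = 0.9816 dits.

0.9816 dits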